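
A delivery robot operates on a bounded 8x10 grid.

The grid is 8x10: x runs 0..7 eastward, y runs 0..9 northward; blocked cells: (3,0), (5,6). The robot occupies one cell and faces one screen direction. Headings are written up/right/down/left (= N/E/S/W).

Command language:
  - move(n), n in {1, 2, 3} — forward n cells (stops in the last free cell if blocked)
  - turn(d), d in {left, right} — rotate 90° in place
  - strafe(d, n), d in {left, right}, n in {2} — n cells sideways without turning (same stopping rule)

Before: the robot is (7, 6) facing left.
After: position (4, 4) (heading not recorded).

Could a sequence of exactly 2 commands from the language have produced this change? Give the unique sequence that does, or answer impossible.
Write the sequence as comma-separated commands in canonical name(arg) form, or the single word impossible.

strafe(left, 2), move(3)

key: running move(3) before strafe(left, 2) would end elsewhere — order is forced
initial: (7, 6) facing left
step 1 (strafe(left, 2)): (7, 4) facing left
step 2 (move(3)): (4, 4) facing left
all 49 alternatives checked — unique.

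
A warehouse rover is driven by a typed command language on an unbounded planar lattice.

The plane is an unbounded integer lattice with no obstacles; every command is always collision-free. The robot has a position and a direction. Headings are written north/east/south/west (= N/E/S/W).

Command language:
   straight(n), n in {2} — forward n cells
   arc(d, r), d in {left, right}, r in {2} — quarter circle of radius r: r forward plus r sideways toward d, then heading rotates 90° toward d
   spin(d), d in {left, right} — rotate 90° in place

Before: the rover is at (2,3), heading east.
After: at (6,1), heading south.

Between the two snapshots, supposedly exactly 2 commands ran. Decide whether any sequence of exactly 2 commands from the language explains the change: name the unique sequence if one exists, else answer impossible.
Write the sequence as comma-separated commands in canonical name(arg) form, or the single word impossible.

key: cell and facing (now S) both changed — the 2 commands mix motion and turning
begin: at (2,3), heading east
step 1 (straight(2)): at (4,3), heading east
step 2 (arc(right, 2)): at (6,1), heading south
no rival 2-sequence matches.

straight(2), arc(right, 2)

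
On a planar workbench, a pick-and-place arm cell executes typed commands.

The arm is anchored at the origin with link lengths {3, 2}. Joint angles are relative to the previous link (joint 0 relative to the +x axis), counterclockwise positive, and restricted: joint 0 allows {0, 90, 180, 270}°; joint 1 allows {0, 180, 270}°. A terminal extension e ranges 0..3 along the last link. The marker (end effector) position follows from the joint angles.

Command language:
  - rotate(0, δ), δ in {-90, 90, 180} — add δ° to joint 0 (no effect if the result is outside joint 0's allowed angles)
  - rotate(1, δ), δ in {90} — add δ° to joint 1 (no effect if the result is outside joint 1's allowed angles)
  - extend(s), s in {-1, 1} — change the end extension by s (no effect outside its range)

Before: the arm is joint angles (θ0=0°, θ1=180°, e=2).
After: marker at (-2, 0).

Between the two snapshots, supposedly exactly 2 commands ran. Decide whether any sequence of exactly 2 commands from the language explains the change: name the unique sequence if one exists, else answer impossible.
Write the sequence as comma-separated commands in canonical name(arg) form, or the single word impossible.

from: joint angles (θ0=0°, θ1=180°, e=2)
step 1 (extend(1)): joint angles (θ0=0°, θ1=180°, e=3)
step 2 (extend(1)): joint angles (θ0=0°, θ1=180°, e=3)
all 36 alternatives checked — unique.

extend(1), extend(1)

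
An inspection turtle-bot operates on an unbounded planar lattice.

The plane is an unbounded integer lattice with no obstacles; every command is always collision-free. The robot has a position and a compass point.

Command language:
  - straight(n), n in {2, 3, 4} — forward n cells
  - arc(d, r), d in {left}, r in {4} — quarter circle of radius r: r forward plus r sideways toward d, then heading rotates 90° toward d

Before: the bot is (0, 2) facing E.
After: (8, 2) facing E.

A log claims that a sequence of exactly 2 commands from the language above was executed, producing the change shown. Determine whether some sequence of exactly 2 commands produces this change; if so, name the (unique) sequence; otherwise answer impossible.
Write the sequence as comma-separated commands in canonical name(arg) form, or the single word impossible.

straight(4), straight(4)

key: heading stays E — no command in the sequence turns
from: (0, 2) facing E
1. straight(4) → (4, 2) facing E
2. straight(4) → (8, 2) facing E
no rival 2-sequence matches.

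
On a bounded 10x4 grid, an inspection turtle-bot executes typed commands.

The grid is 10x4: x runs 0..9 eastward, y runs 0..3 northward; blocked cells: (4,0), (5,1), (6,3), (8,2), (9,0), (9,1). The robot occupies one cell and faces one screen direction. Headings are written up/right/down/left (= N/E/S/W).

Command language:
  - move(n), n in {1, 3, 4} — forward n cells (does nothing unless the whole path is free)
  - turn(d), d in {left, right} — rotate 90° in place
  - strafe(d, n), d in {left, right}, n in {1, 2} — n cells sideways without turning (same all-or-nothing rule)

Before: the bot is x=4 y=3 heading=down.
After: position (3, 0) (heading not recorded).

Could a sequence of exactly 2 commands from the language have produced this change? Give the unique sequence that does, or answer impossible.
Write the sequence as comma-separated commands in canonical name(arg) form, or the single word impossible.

strafe(right, 1), move(3)

key: order matters: swapping strafe(right, 1) and move(3) lands elsewhere
begin: x=4 y=3 heading=down
1. strafe(right, 1) → x=3 y=3 heading=down
2. move(3) → x=3 y=0 heading=down
no other 2-command option fits: unique.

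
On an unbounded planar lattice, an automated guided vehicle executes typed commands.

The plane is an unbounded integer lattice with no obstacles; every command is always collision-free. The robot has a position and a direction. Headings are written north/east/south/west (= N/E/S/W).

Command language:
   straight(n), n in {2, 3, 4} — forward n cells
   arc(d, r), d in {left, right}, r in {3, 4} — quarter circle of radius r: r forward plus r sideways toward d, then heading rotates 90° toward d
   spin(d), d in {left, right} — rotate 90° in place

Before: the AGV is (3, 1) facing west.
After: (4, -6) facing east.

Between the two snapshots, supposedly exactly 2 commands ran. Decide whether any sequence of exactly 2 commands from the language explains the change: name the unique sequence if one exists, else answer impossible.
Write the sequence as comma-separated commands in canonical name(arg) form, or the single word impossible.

arc(left, 3), arc(left, 4)

key: cell and facing (now E) both changed — the 2 commands mix motion and turning
from: (3, 1) facing west
1. arc(left, 3) → (0, -2) facing south
2. arc(left, 4) → (4, -6) facing east
no other 2-command option fits: unique.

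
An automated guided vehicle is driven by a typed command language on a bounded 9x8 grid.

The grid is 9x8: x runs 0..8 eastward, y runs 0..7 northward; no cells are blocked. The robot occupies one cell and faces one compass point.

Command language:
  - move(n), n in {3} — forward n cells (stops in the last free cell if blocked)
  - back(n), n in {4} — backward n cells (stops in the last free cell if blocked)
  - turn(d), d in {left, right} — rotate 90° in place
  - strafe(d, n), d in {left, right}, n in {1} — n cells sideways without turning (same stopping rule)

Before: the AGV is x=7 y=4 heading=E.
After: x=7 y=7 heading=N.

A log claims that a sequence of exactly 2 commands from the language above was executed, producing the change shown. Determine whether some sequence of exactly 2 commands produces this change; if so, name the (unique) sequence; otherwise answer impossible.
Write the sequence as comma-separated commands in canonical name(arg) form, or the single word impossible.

key: running move(3) before turn(left) would end elsewhere — order is forced
t0: x=7 y=4 heading=E
step 1 (turn(left)): x=7 y=4 heading=N
step 2 (move(3)): x=7 y=7 heading=N
no rival 2-sequence matches.

turn(left), move(3)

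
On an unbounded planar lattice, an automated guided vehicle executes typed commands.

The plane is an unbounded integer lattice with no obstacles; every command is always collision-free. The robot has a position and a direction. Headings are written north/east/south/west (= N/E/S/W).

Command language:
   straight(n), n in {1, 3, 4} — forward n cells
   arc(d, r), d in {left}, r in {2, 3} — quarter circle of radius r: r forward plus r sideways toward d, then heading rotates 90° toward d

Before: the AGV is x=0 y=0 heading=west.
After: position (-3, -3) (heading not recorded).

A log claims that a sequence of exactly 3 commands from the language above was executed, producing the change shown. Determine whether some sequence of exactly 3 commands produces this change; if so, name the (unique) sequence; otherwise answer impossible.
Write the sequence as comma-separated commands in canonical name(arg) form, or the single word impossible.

from: x=0 y=0 heading=west
[1] after straight(1): x=-1 y=0 heading=west
[2] after arc(left, 2): x=-3 y=-2 heading=south
[3] after straight(1): x=-3 y=-3 heading=south
all 125 alternatives checked — unique.

straight(1), arc(left, 2), straight(1)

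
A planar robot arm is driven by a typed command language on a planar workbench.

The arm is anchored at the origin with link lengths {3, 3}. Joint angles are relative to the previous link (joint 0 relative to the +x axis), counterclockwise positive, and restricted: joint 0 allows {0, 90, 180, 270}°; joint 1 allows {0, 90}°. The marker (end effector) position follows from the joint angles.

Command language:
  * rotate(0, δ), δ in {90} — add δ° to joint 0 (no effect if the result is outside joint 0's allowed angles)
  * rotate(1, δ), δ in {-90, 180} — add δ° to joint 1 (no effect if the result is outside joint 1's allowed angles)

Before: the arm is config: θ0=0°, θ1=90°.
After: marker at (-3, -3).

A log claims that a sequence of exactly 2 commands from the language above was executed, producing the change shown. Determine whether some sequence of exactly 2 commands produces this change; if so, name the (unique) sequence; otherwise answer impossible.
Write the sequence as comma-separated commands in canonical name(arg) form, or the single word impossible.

rotate(0, 90), rotate(0, 90)

begin: config: θ0=0°, θ1=90°
step 1 (rotate(0, 90)): config: θ0=90°, θ1=90°
step 2 (rotate(0, 90)): config: θ0=180°, θ1=90°
all 9 alternatives checked — unique.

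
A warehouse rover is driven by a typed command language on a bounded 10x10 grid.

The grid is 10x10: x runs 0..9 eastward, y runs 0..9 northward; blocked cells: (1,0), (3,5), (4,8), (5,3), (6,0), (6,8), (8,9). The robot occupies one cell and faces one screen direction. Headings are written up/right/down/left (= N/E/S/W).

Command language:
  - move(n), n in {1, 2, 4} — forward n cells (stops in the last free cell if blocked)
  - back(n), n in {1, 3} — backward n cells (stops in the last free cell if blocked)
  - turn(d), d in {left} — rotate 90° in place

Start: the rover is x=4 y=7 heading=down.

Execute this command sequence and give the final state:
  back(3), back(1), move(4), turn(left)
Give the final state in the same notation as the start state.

initial: x=4 y=7 heading=down
t=1 back(3) ⇒ x=4 y=7 heading=down
t=2 back(1) ⇒ x=4 y=7 heading=down
t=3 move(4) ⇒ x=4 y=3 heading=down
t=4 turn(left) ⇒ x=4 y=3 heading=right

x=4 y=3 heading=right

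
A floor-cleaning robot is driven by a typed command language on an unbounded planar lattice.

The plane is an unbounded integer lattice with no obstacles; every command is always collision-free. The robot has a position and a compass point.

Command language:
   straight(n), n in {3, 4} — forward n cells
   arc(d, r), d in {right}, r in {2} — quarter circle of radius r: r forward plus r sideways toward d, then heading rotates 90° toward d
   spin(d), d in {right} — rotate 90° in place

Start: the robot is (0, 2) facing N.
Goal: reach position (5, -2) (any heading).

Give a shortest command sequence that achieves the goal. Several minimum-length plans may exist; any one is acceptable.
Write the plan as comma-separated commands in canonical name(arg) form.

initial: (0, 2) facing N
step 1 (arc(right, 2)): (2, 4) facing E
step 2 (straight(3)): (5, 4) facing E
step 3 (spin(right)): (5, 4) facing S
step 4 (straight(3)): (5, 1) facing S
step 5 (straight(3)): (5, -2) facing S
nothing shorter than 5 reaches the goal.

arc(right, 2), straight(3), spin(right), straight(3), straight(3)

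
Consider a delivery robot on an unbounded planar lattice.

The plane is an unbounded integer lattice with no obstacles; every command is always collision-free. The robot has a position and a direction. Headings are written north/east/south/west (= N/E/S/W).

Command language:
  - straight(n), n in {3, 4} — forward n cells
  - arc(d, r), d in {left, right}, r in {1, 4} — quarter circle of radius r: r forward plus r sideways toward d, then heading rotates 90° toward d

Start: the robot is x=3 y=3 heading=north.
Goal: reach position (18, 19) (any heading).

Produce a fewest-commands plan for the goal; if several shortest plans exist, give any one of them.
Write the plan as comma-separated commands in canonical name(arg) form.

straight(4), arc(right, 4), straight(3), arc(left, 4), arc(right, 4)

initial: x=3 y=3 heading=north
step 1 (straight(4)): x=3 y=7 heading=north
step 2 (arc(right, 4)): x=7 y=11 heading=east
step 3 (straight(3)): x=10 y=11 heading=east
step 4 (arc(left, 4)): x=14 y=15 heading=north
step 5 (arc(right, 4)): x=18 y=19 heading=east
no 4-step plan works, so 5 is optimal.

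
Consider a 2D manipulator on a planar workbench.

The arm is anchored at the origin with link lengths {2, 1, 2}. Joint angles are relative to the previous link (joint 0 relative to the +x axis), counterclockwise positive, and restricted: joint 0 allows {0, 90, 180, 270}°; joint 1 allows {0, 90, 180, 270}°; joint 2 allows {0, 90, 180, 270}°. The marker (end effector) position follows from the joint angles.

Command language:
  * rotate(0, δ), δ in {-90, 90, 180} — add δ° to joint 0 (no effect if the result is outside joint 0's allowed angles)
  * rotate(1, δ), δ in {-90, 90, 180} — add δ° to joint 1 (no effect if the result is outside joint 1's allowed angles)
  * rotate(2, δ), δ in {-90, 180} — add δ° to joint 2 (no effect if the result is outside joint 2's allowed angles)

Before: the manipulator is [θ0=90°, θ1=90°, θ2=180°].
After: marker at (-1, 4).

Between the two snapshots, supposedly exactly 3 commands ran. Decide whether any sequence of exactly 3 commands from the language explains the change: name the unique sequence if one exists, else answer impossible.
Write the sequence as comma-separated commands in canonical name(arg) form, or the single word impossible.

start: [θ0=90°, θ1=90°, θ2=180°]
1. rotate(2, -90) → [θ0=90°, θ1=90°, θ2=90°]
2. rotate(2, -90) → [θ0=90°, θ1=90°, θ2=0°]
3. rotate(2, -90) → [θ0=90°, θ1=90°, θ2=270°]
no other 3-command option fits: unique.

rotate(2, -90), rotate(2, -90), rotate(2, -90)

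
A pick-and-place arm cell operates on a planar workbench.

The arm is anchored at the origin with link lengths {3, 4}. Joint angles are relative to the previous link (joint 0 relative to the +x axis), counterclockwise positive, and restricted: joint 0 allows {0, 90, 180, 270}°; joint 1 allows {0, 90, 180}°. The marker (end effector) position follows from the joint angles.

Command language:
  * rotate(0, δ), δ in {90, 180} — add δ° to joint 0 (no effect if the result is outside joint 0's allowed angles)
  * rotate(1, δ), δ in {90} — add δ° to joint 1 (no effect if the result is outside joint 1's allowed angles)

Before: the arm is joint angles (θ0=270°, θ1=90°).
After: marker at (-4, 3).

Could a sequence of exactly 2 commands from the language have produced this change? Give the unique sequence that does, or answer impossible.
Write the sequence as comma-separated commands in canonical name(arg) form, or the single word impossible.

rotate(0, 90), rotate(0, 90)

initial: joint angles (θ0=270°, θ1=90°)
1. rotate(0, 90) → joint angles (θ0=0°, θ1=90°)
2. rotate(0, 90) → joint angles (θ0=90°, θ1=90°)
no other 2-command option fits: unique.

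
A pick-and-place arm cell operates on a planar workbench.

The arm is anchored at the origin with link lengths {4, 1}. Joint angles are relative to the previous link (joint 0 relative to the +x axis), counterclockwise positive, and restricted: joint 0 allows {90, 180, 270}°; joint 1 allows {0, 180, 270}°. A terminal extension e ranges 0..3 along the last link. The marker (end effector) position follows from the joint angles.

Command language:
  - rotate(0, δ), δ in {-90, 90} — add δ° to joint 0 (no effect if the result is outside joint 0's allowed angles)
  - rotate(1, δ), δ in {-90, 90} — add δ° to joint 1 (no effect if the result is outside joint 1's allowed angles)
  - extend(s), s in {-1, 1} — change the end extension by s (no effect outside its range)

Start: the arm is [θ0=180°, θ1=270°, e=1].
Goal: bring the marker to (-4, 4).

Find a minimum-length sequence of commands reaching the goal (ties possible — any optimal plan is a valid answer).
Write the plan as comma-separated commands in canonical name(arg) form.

initial: [θ0=180°, θ1=270°, e=1]
[1] after extend(1): [θ0=180°, θ1=270°, e=2]
[2] after extend(1): [θ0=180°, θ1=270°, e=3]
nothing shorter than 2 reaches the goal.

extend(1), extend(1)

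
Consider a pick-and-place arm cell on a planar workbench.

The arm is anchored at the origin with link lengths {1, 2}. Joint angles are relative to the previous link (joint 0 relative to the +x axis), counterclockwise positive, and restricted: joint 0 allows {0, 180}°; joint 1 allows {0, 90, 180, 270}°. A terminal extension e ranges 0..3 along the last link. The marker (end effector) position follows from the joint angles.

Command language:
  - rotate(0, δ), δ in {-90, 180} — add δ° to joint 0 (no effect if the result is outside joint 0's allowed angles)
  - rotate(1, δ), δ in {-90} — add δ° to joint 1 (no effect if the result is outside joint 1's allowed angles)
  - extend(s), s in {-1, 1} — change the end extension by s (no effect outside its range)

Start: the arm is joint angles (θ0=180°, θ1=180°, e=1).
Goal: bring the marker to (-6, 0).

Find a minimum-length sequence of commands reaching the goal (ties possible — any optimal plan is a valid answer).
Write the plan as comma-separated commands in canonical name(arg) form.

begin: joint angles (θ0=180°, θ1=180°, e=1)
[1] after rotate(1, -90): joint angles (θ0=180°, θ1=90°, e=1)
[2] after rotate(1, -90): joint angles (θ0=180°, θ1=0°, e=1)
[3] after extend(1): joint angles (θ0=180°, θ1=0°, e=2)
[4] after extend(1): joint angles (θ0=180°, θ1=0°, e=3)
nothing shorter than 4 reaches the goal.

rotate(1, -90), rotate(1, -90), extend(1), extend(1)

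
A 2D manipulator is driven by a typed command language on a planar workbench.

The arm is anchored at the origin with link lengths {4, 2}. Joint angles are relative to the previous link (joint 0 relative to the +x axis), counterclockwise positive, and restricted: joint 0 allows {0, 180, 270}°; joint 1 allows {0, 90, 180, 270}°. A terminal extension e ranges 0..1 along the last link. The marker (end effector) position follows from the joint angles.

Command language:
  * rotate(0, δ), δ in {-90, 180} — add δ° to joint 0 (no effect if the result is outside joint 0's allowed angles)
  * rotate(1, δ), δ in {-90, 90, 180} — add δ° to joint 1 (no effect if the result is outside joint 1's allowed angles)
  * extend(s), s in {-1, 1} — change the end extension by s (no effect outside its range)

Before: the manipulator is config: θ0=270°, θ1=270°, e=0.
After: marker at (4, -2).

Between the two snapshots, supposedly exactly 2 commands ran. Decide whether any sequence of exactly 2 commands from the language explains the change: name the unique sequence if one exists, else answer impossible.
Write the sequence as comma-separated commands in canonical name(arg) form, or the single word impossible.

key: order matters: swapping rotate(0, -90) and rotate(0, 180) lands elsewhere
from: config: θ0=270°, θ1=270°, e=0
step 1 (rotate(0, -90)): config: θ0=180°, θ1=270°, e=0
step 2 (rotate(0, 180)): config: θ0=0°, θ1=270°, e=0
no rival 2-sequence matches.

rotate(0, -90), rotate(0, 180)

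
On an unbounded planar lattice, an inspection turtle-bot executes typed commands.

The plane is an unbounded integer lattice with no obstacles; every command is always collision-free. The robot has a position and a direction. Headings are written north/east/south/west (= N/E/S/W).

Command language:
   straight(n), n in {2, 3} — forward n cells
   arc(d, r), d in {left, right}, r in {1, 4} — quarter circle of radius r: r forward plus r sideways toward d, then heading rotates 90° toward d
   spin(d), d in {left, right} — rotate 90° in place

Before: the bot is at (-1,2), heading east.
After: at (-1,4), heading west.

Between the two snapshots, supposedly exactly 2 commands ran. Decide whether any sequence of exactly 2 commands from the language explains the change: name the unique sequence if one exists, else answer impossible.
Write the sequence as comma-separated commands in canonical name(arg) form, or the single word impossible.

arc(left, 1), arc(left, 1)

key: position moved to (-1,4) AND the heading swung to W — translation plus rotation needed
begin: at (-1,2), heading east
1. arc(left, 1) → at (0,3), heading north
2. arc(left, 1) → at (-1,4), heading west
all 64 alternatives checked — unique.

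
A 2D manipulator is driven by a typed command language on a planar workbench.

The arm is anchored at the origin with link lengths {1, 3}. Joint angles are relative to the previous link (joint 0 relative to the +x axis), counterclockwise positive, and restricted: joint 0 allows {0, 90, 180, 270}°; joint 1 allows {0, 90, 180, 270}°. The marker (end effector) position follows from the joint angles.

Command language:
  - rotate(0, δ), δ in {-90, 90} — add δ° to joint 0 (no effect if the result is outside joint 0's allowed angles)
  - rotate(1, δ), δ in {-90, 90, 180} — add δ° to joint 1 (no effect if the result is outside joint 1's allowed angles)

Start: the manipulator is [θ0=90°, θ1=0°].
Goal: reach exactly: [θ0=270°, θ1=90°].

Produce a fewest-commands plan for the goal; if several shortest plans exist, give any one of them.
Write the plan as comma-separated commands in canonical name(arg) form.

begin: [θ0=90°, θ1=0°]
step 1 (rotate(1, 90)): [θ0=90°, θ1=90°]
step 2 (rotate(0, 90)): [θ0=180°, θ1=90°]
step 3 (rotate(0, 90)): [θ0=270°, θ1=90°]
no 2-step plan works, so 3 is optimal.

rotate(1, 90), rotate(0, 90), rotate(0, 90)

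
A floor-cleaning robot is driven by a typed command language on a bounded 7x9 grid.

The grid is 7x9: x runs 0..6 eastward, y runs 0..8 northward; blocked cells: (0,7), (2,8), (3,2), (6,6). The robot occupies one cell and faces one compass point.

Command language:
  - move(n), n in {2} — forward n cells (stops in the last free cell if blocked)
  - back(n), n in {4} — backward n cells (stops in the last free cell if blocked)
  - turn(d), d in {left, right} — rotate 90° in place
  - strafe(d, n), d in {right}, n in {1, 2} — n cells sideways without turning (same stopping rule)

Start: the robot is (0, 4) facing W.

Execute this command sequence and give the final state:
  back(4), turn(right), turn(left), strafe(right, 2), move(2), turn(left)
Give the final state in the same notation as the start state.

(2, 6) facing S

t0: (0, 4) facing W
step 1 (back(4)): (4, 4) facing W
step 2 (turn(right)): (4, 4) facing N
step 3 (turn(left)): (4, 4) facing W
step 4 (strafe(right, 2)): (4, 6) facing W
step 5 (move(2)): (2, 6) facing W
step 6 (turn(left)): (2, 6) facing S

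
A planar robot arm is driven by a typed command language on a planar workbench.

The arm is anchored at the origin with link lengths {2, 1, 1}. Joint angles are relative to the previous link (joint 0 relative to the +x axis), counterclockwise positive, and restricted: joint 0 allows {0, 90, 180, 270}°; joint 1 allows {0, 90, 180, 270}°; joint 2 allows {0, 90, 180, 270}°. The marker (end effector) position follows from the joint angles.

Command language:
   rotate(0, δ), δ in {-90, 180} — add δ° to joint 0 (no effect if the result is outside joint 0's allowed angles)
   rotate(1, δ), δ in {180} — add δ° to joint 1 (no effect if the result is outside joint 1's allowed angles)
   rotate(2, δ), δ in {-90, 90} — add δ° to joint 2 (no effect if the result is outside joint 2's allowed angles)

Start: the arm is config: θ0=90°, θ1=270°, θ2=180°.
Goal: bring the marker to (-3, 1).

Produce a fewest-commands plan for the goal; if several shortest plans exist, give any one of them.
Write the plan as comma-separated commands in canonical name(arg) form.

rotate(2, -90), rotate(0, 180), rotate(0, -90)

start: config: θ0=90°, θ1=270°, θ2=180°
1. rotate(2, -90) → config: θ0=90°, θ1=270°, θ2=90°
2. rotate(0, 180) → config: θ0=270°, θ1=270°, θ2=90°
3. rotate(0, -90) → config: θ0=180°, θ1=270°, θ2=90°
shorter routes all fall short; 3 is best.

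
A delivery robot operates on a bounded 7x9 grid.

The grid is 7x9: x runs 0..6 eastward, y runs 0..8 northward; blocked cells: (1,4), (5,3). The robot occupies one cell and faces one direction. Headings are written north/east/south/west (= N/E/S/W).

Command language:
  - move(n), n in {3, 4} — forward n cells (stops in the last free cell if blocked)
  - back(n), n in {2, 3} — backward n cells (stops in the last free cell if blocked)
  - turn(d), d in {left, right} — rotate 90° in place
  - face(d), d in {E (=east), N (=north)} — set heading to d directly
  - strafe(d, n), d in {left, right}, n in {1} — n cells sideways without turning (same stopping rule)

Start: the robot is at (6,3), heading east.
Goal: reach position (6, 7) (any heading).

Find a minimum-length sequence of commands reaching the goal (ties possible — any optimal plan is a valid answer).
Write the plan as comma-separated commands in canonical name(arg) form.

face(N), move(4)

begin: at (6,3), heading east
[1] after face(N): at (6,3), heading north
[2] after move(4): at (6,7), heading north
minimal: 2 command(s), checked below 2.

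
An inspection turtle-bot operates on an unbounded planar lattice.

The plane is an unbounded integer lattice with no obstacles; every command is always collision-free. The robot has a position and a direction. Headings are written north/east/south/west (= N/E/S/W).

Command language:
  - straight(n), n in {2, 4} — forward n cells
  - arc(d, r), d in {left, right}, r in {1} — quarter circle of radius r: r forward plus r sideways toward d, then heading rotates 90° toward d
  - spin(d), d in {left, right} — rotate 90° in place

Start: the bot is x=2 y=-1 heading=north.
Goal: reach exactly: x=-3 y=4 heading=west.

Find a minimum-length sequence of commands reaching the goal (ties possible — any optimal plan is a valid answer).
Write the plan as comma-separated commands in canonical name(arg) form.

straight(4), arc(left, 1), straight(4)

t0: x=2 y=-1 heading=north
[1] after straight(4): x=2 y=3 heading=north
[2] after arc(left, 1): x=1 y=4 heading=west
[3] after straight(4): x=-3 y=4 heading=west
minimal: 3 command(s), checked below 3.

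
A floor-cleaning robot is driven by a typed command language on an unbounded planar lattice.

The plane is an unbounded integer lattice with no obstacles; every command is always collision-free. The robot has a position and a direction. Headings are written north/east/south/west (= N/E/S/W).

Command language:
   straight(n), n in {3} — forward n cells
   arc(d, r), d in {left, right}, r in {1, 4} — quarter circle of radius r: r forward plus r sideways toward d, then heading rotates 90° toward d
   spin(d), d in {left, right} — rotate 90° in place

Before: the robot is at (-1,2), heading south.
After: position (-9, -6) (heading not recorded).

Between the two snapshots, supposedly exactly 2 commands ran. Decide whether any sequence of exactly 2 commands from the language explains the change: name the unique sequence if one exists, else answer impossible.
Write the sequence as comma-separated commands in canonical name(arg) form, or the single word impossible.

arc(right, 4), arc(left, 4)

key: order matters: swapping arc(right, 4) and arc(left, 4) lands elsewhere
begin: at (-1,2), heading south
step 1 (arc(right, 4)): at (-5,-2), heading west
step 2 (arc(left, 4)): at (-9,-6), heading south
all 49 alternatives checked — unique.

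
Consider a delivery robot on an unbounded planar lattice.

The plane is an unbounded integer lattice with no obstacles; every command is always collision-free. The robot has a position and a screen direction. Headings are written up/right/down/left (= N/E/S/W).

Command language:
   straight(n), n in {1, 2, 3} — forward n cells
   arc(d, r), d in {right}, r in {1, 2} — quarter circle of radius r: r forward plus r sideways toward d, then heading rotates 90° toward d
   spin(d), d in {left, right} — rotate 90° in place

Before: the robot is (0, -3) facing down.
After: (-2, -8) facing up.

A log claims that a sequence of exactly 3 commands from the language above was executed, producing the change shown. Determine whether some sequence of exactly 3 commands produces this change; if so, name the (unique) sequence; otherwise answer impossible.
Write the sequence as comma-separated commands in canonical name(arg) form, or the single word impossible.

key: running spin(right) before straight(3) would end elsewhere — order is forced
start: (0, -3) facing down
t=1 straight(3) ⇒ (0, -6) facing down
t=2 arc(right, 2) ⇒ (-2, -8) facing left
t=3 spin(right) ⇒ (-2, -8) facing up
no rival 3-sequence matches.

straight(3), arc(right, 2), spin(right)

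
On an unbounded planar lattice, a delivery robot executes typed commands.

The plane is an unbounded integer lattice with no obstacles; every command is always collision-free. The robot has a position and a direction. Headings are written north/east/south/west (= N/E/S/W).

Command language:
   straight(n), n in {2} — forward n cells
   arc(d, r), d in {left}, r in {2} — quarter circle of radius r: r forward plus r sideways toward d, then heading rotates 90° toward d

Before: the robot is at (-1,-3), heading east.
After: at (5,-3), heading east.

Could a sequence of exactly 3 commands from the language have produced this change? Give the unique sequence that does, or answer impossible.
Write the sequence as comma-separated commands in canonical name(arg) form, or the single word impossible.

key: still facing E at the end — nothing in the sequence rotates
begin: at (-1,-3), heading east
t=1 straight(2) ⇒ at (1,-3), heading east
t=2 straight(2) ⇒ at (3,-3), heading east
t=3 straight(2) ⇒ at (5,-3), heading east
all 8 alternatives checked — unique.

straight(2), straight(2), straight(2)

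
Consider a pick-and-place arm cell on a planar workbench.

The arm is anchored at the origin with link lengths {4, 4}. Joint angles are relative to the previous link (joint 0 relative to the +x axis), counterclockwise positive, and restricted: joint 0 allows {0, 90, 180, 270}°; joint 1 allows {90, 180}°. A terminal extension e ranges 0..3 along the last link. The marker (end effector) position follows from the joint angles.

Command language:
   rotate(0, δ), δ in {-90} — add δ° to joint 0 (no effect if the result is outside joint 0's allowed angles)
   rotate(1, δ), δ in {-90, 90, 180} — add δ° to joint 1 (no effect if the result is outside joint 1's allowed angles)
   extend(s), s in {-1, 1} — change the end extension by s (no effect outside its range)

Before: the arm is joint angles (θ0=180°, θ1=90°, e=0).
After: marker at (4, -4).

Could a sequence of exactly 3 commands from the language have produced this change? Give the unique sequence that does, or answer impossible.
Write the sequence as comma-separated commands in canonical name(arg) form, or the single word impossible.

rotate(0, -90), rotate(0, -90), rotate(0, -90)

start: joint angles (θ0=180°, θ1=90°, e=0)
1. rotate(0, -90) → joint angles (θ0=90°, θ1=90°, e=0)
2. rotate(0, -90) → joint angles (θ0=0°, θ1=90°, e=0)
3. rotate(0, -90) → joint angles (θ0=270°, θ1=90°, e=0)
all 216 alternatives checked — unique.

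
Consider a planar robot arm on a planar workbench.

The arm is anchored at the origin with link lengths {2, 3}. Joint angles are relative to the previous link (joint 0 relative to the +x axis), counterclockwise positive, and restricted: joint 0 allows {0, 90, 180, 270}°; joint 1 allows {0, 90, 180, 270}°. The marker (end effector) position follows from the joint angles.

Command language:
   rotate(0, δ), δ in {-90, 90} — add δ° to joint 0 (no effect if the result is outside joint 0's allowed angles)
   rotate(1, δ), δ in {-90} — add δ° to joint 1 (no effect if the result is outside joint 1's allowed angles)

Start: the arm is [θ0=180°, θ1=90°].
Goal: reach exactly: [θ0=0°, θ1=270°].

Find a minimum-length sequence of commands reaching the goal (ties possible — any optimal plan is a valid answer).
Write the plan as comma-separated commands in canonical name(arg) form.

start: [θ0=180°, θ1=90°]
t=1 rotate(1, -90) ⇒ [θ0=180°, θ1=0°]
t=2 rotate(1, -90) ⇒ [θ0=180°, θ1=270°]
t=3 rotate(0, 90) ⇒ [θ0=270°, θ1=270°]
t=4 rotate(0, 90) ⇒ [θ0=0°, θ1=270°]
minimal: 4 command(s), checked below 4.

rotate(1, -90), rotate(1, -90), rotate(0, 90), rotate(0, 90)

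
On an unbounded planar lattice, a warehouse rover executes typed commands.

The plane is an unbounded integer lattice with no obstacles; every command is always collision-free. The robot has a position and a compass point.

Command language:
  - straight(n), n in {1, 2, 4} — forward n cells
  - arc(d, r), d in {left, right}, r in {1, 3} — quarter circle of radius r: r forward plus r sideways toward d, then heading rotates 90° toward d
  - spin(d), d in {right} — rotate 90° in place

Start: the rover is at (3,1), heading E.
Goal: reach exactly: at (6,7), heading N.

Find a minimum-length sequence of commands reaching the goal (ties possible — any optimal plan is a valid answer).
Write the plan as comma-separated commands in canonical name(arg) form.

arc(left, 3), straight(1), straight(2)

t0: at (3,1), heading E
1. arc(left, 3) → at (6,4), heading N
2. straight(1) → at (6,5), heading N
3. straight(2) → at (6,7), heading N
shorter routes all fall short; 3 is best.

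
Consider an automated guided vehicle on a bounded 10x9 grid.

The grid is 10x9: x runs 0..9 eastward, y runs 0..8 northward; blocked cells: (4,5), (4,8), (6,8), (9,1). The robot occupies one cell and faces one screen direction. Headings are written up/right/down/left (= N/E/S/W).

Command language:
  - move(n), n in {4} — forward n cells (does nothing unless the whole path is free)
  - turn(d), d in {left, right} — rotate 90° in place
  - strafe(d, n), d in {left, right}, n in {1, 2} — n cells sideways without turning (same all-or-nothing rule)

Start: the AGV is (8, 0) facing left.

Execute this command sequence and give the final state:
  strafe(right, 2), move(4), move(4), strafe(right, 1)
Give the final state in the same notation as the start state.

initial: (8, 0) facing left
step 1 (strafe(right, 2)): (8, 2) facing left
step 2 (move(4)): (4, 2) facing left
step 3 (move(4)): (0, 2) facing left
step 4 (strafe(right, 1)): (0, 3) facing left

(0, 3) facing left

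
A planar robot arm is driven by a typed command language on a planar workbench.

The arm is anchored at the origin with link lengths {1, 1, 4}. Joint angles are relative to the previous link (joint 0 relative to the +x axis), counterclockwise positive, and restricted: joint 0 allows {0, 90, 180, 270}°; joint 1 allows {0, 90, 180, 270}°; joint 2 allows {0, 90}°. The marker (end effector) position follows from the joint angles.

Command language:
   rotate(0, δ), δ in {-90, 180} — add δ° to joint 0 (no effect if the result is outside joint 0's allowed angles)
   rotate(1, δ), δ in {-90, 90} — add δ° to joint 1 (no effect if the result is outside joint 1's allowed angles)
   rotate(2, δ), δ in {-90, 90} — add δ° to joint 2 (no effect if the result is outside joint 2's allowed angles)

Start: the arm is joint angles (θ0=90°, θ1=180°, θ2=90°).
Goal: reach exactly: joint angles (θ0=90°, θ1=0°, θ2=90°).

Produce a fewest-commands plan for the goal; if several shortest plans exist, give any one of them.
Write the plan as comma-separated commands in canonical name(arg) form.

rotate(1, -90), rotate(1, -90)

start: joint angles (θ0=90°, θ1=180°, θ2=90°)
t=1 rotate(1, -90) ⇒ joint angles (θ0=90°, θ1=90°, θ2=90°)
t=2 rotate(1, -90) ⇒ joint angles (θ0=90°, θ1=0°, θ2=90°)
minimal: 2 command(s), checked below 2.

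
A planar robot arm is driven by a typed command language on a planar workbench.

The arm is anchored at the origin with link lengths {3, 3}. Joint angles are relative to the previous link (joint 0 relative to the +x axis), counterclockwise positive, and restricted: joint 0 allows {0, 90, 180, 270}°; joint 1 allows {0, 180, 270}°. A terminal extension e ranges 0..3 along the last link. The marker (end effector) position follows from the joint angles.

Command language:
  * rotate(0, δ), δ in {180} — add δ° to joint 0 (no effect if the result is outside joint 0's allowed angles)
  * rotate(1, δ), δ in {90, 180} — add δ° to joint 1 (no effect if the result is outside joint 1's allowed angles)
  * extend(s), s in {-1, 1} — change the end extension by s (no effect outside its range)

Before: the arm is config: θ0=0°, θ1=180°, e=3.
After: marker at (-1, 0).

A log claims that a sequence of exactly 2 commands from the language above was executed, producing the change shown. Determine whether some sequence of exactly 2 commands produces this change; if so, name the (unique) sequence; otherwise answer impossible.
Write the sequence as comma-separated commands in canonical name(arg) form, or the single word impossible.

extend(-1), extend(-1)

start: config: θ0=0°, θ1=180°, e=3
[1] after extend(-1): config: θ0=0°, θ1=180°, e=2
[2] after extend(-1): config: θ0=0°, θ1=180°, e=1
all 25 alternatives checked — unique.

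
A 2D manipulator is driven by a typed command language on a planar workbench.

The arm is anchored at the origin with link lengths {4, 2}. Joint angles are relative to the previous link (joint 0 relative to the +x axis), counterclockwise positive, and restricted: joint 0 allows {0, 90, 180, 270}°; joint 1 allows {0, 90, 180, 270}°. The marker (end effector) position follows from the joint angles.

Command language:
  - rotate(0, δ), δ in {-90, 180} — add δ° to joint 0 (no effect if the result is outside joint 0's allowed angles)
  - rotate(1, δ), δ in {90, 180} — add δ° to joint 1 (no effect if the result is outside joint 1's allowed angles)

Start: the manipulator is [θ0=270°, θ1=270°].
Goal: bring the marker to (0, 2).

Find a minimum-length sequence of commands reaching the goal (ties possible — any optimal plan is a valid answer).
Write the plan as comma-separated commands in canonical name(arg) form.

rotate(0, 180), rotate(1, 180), rotate(1, 90)

begin: [θ0=270°, θ1=270°]
t=1 rotate(0, 180) ⇒ [θ0=90°, θ1=270°]
t=2 rotate(1, 180) ⇒ [θ0=90°, θ1=90°]
t=3 rotate(1, 90) ⇒ [θ0=90°, θ1=180°]
minimal: 3 command(s), checked below 3.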